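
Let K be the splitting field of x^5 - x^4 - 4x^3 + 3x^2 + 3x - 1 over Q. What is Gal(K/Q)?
The polynomial f is an irreducible quintic over Q, so G = Gal(f/Q) is a transitive subgroup of S_5: one of C_5 (5T1, order 5), D_5 (5T2, order 10), F_20 (5T3, order 20), A_5 (5T4, order 60) or S_5 (5T5, order 120). The discriminant of f is 14641 = 121^2, a perfect square, so G is contained in A_5. The transitive groups of degree 5 contained in A_5 are: C_5 (5T1, order 5), D_5 (5T2, order 10), A_5 (5T4, order 60). By Dedekind's theorem, for a prime p not dividing disc(f) the degrees of the irreducible factors of f mod p form the cycle type of an element of G. Factoring f modulo the 14 such primes p <= 47 (skipping 11, which divides the discriminant), each new pattern first appears at: mod 2: f = (x^5 + x^4 + x^2 + x + 1), pattern 5; mod 23: f = (x + 4)(x + 6)(x + 10)(x + 11)(x + 14), pattern 1+1+1+1+1. No other pattern occurs in this range, so the set of observed cycle types is {5, 1+1+1+1+1}. The candidates containing elements of all these cycle types are C_5 (5T1) of order 5, D_5 (5T2) of order 10, A_5 (5T4) of order 60; the others are excluded. The observed types are precisely the cycle types that occur in C_5 (5T1). Each of the other remaining candidates has further cycle types, and by the Chebotarev density theorem the matching factorization patterns would occur for a proportion of primes equal to their share of the group: D_5 (5T2) additionally contains elements of type 2+2+1 (5 of its 10 elements, about 50% of primes); A_5 (5T4) additionally contains elements of type 3+1+1, 2+2+1 (35 of its 60 elements, about 58% of primes). None of the 14 primes tested shows any such pattern (for each of these groups the chance of that is below 10^-4), which rules them out. Hence G = C_5 (5T1), of order 5.

C_5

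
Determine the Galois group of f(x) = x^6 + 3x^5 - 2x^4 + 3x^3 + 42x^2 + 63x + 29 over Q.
S_4 (order 24)

The polynomial f is an irreducible sextic over Q, so G = Gal(f/Q) is one of the 16 transitive subgroups 6T1, ..., 6T16 of S_6. The discriminant of f is 54786284800, which is not a perfect square, so G is not contained in A_6. The transitive groups of degree 6 not contained in A_6 are: C_6 (6T1, order 6), S_3 (6T2, order 6), D_6 (6T3, order 12), C_3 x S_3 (6T5, order 18), A_4 x C_2 (6T6, order 24), S_4 (6T8, order 24), S_3 x S_3 (6T9, order 36), S_4 x C_2 (6T11, order 48), (S_3 x S_3) : C_2 (6T13, order 72), PGL(2,5) (6T14, order 120), S_6 (6T16, order 720). By Dedekind's theorem, for a prime p not dividing disc(f) the degrees of the irreducible factors of f mod p form the cycle type of an element of G. Factoring f modulo the 22 such primes p <= 101 (skipping 2, 5, 13, 37, which divide the discriminant), each new pattern first appears at: mod 3: f = (x^3 + x^2 + x + 2)(x^3 + 2x^2 + x + 1), pattern 3+3; mod 17: f = (x + 2)(x + 5)(x^4 + 13x^3 + 16x^2 + 16x + 8), pattern 4+1+1; mod 31: f = (x^2 + 9)(x^2 + 9x + 15)(x^2 + 25x + 28), pattern 2+2+2; mod 67: f = (x + 17)(x + 26)(x^2 + 37x + 57)(x^2 + 57x + 48), pattern 2+2+1+1. No other pattern occurs in this range, so the set of observed cycle types is {3+3, 4+1+1, 2+2+2, 2+2+1+1}. The candidates containing elements of all these cycle types are S_4 (6T8) of order 24, S_4 x C_2 (6T11) of order 48, PGL(2,5) (6T14) of order 120, S_6 (6T16) of order 720; the others are excluded. The observed types are precisely the cycle types that occur in S_4 (6T8) (apart from the identity). Each of the other remaining candidates has further cycle types, and by the Chebotarev density theorem the matching factorization patterns would occur for a proportion of primes equal to their share of the group: S_4 x C_2 (6T11) additionally contains elements of type 6, 4+2, 2+1+1+1+1 (17 of its 48 elements, about 35% of primes); PGL(2,5) (6T14) additionally contains elements of type 6, 5+1 (44 of its 120 elements, about 37% of primes); S_6 (6T16) additionally contains elements of type 6, 5+1, 4+2, 3+2+1, 3+1+1+1, 2+1+1+1+1 (529 of its 720 elements, about 73% of primes). None of the 22 primes tested shows any such pattern (for each of these groups the chance of that is below 10^-4), which rules them out. Hence G = S_4 (6T8), of order 24.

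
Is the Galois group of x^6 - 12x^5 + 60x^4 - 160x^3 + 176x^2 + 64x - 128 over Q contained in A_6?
No

The polynomial is irreducible of degree 6 over Q. Its discriminant is -3603718079512576, which is not a perfect square. A Galois group lies in the alternating group exactly when the discriminant is a square in Q, so the Galois group (S_4 x C_2) is not contained in A_6.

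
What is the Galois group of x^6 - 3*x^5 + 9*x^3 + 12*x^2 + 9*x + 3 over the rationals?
The polynomial f is an irreducible sextic over Q, so G = Gal(f/Q) is one of the 16 transitive subgroups 6T1, ..., 6T16 of S_6. The discriminant of f is -67744512, which is not a perfect square, so G is not contained in A_6. The transitive groups of degree 6 not contained in A_6 are: C_6 (6T1, order 6), S_3 (6T2, order 6), D_6 (6T3, order 12), C_3 x S_3 (6T5, order 18), A_4 x C_2 (6T6, order 24), S_4 (6T8, order 24), S_3 x S_3 (6T9, order 36), S_4 x C_2 (6T11, order 48), (S_3 x S_3) : C_2 (6T13, order 72), PGL(2,5) (6T14, order 120), S_6 (6T16, order 720). By Dedekind's theorem, for a prime p not dividing disc(f) the degrees of the irreducible factors of f mod p form the cycle type of an element of G. Factoring f modulo the 23 such primes p <= 101 (skipping 2, 3, 11, which divide the discriminant), each new pattern first appears at: mod 5: f = (x^2 + 3)(x^2 + 3x + 3)(x^2 + 4x + 2), pattern 2+2+2; mod 7: f = (x^3 + x^2 + 6x + 5)(x^3 + 3x^2 + 5x + 2), pattern 3+3; mod 31: f = (x + 13)(x + 14)(x + 16)(x + 23)(x + 25)(x + 30), pattern 1+1+1+1+1+1. No other pattern occurs in this range, so the set of observed cycle types is {2+2+2, 3+3, 1+1+1+1+1+1}. The candidates containing elements of all these cycle types are C_6 (6T1) of order 6, S_3 (6T2) of order 6, D_6 (6T3) of order 12, C_3 x S_3 (6T5) of order 18, A_4 x C_2 (6T6) of order 24, S_4 (6T8) of order 24, S_3 x S_3 (6T9) of order 36, S_4 x C_2 (6T11) of order 48, (S_3 x S_3) : C_2 (6T13) of order 72, PGL(2,5) (6T14) of order 120, S_6 (6T16) of order 720; the others are excluded. The observed types are precisely the cycle types that occur in S_3 (6T2). Each of the other remaining candidates has further cycle types, and by the Chebotarev density theorem the matching factorization patterns would occur for a proportion of primes equal to their share of the group: C_6 (6T1) additionally contains elements of type 6 (2 of its 6 elements, about 33% of primes); D_6 (6T3) additionally contains elements of type 6, 2+2+1+1 (5 of its 12 elements, about 42% of primes); C_3 x S_3 (6T5) additionally contains elements of type 6, 3+1+1+1 (10 of its 18 elements, about 56% of primes); A_4 x C_2 (6T6) additionally contains elements of type 6, 2+2+1+1, 2+1+1+1+1 (14 of its 24 elements, about 58% of primes); S_4 (6T8) additionally contains elements of type 4+1+1, 2+2+1+1 (9 of its 24 elements, about 38% of primes); S_3 x S_3 (6T9) additionally contains elements of type 6, 3+1+1+1, 2+2+1+1 (25 of its 36 elements, about 69% of primes); S_4 x C_2 (6T11) additionally contains elements of type 6, 4+2, 4+1+1, 2+2+1+1, 2+1+1+1+1 (32 of its 48 elements, about 67% of primes); (S_3 x S_3) : C_2 (6T13) additionally contains elements of type 6, 4+2, 3+2+1, 3+1+1+1, 2+2+1+1, 2+1+1+1+1 (61 of its 72 elements, about 85% of primes); PGL(2,5) (6T14) additionally contains elements of type 6, 5+1, 4+1+1, 2+2+1+1 (89 of its 120 elements, about 74% of primes); S_6 (6T16) additionally contains elements of type 6, 5+1, 4+2, 4+1+1, 3+2+1, 3+1+1+1, 2+2+1+1, 2+1+1+1+1 (664 of its 720 elements, about 92% of primes). None of the 23 primes tested shows any such pattern (for each of these groups the chance of that is below 10^-4), which rules them out. Hence G = S_3 (6T2), of order 6.

S_3, S_3 acting on 6 points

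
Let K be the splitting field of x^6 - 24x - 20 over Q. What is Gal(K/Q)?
The polynomial f is an irreducible sextic over Q, so G = Gal(f/Q) is one of the 16 transitive subgroups 6T1, ..., 6T16 of S_6. The discriminant of f is 746496000000 = 864000^2, a perfect square, so G is contained in A_6. The transitive groups of degree 6 contained in A_6 are: A_4 (6T4, order 12), S_4 (6T7, order 24), (C_3 x C_3) : C_4 (6T10, order 36), PSL(2,5) (6T12, order 60), A_6 (6T15, order 360). By Dedekind's theorem, for a prime p not dividing disc(f) the degrees of the irreducible factors of f mod p form the cycle type of an element of G. Factoring f modulo the 6 such primes p <= 23 (skipping 2, 3, 5, which divide the discriminant), each new pattern first appears at: mod 7: f = (x + 4)(x^5 + 3x^4 + 2x^3 + 6x^2 + 4x + 2), pattern 5+1; mod 23: f = (x + 2)(x + 11)(x + 16)(x^3 + 17x^2 + 13x + 7), pattern 3+1+1+1. No other pattern occurs in this range, so the set of observed cycle types is {5+1, 3+1+1+1}. Among the candidates above, the only group containing elements of all these cycle types is A_6 (6T15) — each of A_4 (6T4), S_4 (6T7), (C_3 x C_3) : C_4 (6T10), PSL(2,5) (6T12) lacks at least one of them. Hence G = A_6 (6T15), of order 360.

A_6, the alternating group on 6 letters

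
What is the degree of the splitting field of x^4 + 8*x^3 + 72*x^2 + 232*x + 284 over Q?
The degree of the splitting field over Q equals the order of the Galois group, so first determine the group. The polynomial is an irreducible quartic over Q and its discriminant is 4087812096 = 63936^2, a perfect square, so the Galois group is contained in A_4. The resolvent cubic y^3 - 72*y^2 + 720*y + 9792 is irreducible over Q. An irreducible resolvent with square discriminant gives A_4. The Galois group A_4 (4T4) has order 12, so the splitting field has degree 12 over Q.

12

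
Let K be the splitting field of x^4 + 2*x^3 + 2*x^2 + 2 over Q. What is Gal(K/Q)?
4T4: A_4

The polynomial is an irreducible quartic over Q and its discriminant is 3136 = 56^2, a perfect square, so the Galois group is contained in A_4. The resolvent cubic y^3 - 2*y^2 - 8*y + 8 is irreducible over Q. An irreducible resolvent with square discriminant gives A_4.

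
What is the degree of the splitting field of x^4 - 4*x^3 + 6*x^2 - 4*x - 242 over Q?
8

The degree of the splitting field over Q equals the order of the Galois group, so first determine the group. The polynomial is an irreducible quartic over Q and its discriminant is -3673320192, which is not a perfect square, so the Galois group is not contained in A_4. The resolvent cubic y^3 - 6*y^2 + 984*y - 1952 has exactly one rational root, so the Galois group is C_4 or D_4. The quartic remains irreducible over Q(sqrt(disc)), so the group is D_4. The Galois group D_4 (4T3) has order 8, so the splitting field has degree 8 over Q.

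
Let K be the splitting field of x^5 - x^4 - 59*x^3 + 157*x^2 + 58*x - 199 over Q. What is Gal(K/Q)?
The polynomial f is an irreducible quintic over Q, so G = Gal(f/Q) is a transitive subgroup of S_5: one of C_5 (5T1, order 5), D_5 (5T2, order 10), F_20 (5T3, order 20), A_5 (5T4, order 60) or S_5 (5T5, order 120). The discriminant of f is 449903848417969 = 21210937^2, a perfect square, so G is contained in A_5. The transitive groups of degree 5 contained in A_5 are: C_5 (5T1, order 5), D_5 (5T2, order 10), A_5 (5T4, order 60). By Dedekind's theorem, for a prime p not dividing disc(f) the degrees of the irreducible factors of f mod p form the cycle type of an element of G. Factoring f modulo the 14 such primes p <= 47 (skipping 11, which divides the discriminant), each new pattern first appears at: mod 2: f = (x^5 + x^4 + x^3 + x^2 + 1), pattern 5; mod 23: f = (x + 4)(x + 5)(x + 9)(x + 13)(x + 14), pattern 1+1+1+1+1. No other pattern occurs in this range, so the set of observed cycle types is {5, 1+1+1+1+1}. The candidates containing elements of all these cycle types are C_5 (5T1) of order 5, D_5 (5T2) of order 10, A_5 (5T4) of order 60; the others are excluded. The observed types are precisely the cycle types that occur in C_5 (5T1). Each of the other remaining candidates has further cycle types, and by the Chebotarev density theorem the matching factorization patterns would occur for a proportion of primes equal to their share of the group: D_5 (5T2) additionally contains elements of type 2+2+1 (5 of its 10 elements, about 50% of primes); A_5 (5T4) additionally contains elements of type 3+1+1, 2+2+1 (35 of its 60 elements, about 58% of primes). None of the 14 primes tested shows any such pattern (for each of these groups the chance of that is below 10^-4), which rules them out. Hence G = C_5 (5T1), of order 5.

5T1: C_5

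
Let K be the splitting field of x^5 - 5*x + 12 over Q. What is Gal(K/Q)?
The polynomial f is an irreducible quintic over Q, so G = Gal(f/Q) is a transitive subgroup of S_5: one of C_5 (5T1, order 5), D_5 (5T2, order 10), F_20 (5T3, order 20), A_5 (5T4, order 60) or S_5 (5T5, order 120). The discriminant of f is 64000000 = 8000^2, a perfect square, so G is contained in A_5. The transitive groups of degree 5 contained in A_5 are: C_5 (5T1, order 5), D_5 (5T2, order 10), A_5 (5T4, order 60). By Dedekind's theorem, for a prime p not dividing disc(f) the degrees of the irreducible factors of f mod p form the cycle type of an element of G. Factoring f modulo the 23 such primes p <= 97 (skipping 2, 5, which divide the discriminant), each new pattern first appears at: mod 3: f = (x)(x^2 + x + 2)(x^2 + 2x + 2), pattern 2+2+1; mod 7: f = (x^5 + 2x + 5), pattern 5. No other pattern occurs in this range, so the set of observed cycle types is {2+2+1, 5}. The candidates containing elements of all these cycle types are D_5 (5T2) of order 10, A_5 (5T4) of order 60; the others are excluded. The observed types are precisely the cycle types that occur in D_5 (5T2) (apart from the identity). Each of the other remaining candidates has further cycle types, and by the Chebotarev density theorem the matching factorization patterns would occur for a proportion of primes equal to their share of the group: A_5 (5T4) additionally contains elements of type 3+1+1 (20 of its 60 elements, about 33% of primes). None of the 23 primes tested shows any such pattern (for each of these groups the chance of that is below 10^-4), which rules them out. Hence G = D_5 (5T2), of order 10.

D_5, the dihedral group of order 10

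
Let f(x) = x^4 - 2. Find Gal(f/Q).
The polynomial is an irreducible quartic over Q and its discriminant is -2048, which is not a perfect square, so the Galois group is not contained in A_4. The resolvent cubic y^3 + 8*y has exactly one rational root, so the Galois group is C_4 or D_4. The quartic remains irreducible over Q(sqrt(disc)), so the group is D_4.

D_4 (also written D4)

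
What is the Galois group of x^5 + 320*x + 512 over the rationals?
5T4: A_5

The polynomial f is an irreducible quintic over Q, so G = Gal(f/Q) is a transitive subgroup of S_5: one of C_5 (5T1, order 5), D_5 (5T2, order 10), F_20 (5T3, order 20), A_5 (5T4, order 60) or S_5 (5T5, order 120). The discriminant of f is 1073741824000000 = 32768000^2, a perfect square, so G is contained in A_5. The transitive groups of degree 5 contained in A_5 are: C_5 (5T1, order 5), D_5 (5T2, order 10), A_5 (5T4, order 60). By Dedekind's theorem, for a prime p not dividing disc(f) the degrees of the irreducible factors of f mod p form the cycle type of an element of G. Factoring f modulo the 2 such primes p <= 7 (skipping 2, 5, which divide the discriminant), each new pattern first appears at: mod 3: f = (x^5 + 2x + 2), pattern 5; mod 7: f = (x + 4)(x + 6)(x^3 + 4x^2 + 6x + 5), pattern 3+1+1. No other pattern occurs in this range, so the set of observed cycle types is {5, 3+1+1}. Among the candidates above, the only group containing elements of all these cycle types is A_5 (5T4) — each of C_5 (5T1), D_5 (5T2) lacks at least one of them. Hence G = A_5 (5T4), of order 60.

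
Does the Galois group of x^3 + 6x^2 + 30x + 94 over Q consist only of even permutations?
The polynomial is irreducible of degree 3 over Q. Its discriminant is -90828, which is not a perfect square. A Galois group lies in the alternating group exactly when the discriminant is a square in Q, so the Galois group (S_3) is not contained in A_3.

No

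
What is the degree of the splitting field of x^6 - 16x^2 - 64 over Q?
24

The degree of the splitting field over Q equals the order of the Galois group, so first determine the group. The polynomial f is an irreducible sextic over Q, so G = Gal(f/Q) is one of the 16 transitive subgroups 6T1, ..., 6T16 of S_6. The discriminant of f is 36352603193344 = 6029312^2, a perfect square, so G is contained in A_6. The transitive groups of degree 6 contained in A_6 are: A_4 (6T4, order 12), S_4 (6T7, order 24), (C_3 x C_3) : C_4 (6T10, order 36), PSL(2,5) (6T12, order 60), A_6 (6T15, order 360). By Dedekind's theorem, for a prime p not dividing disc(f) the degrees of the irreducible factors of f mod p form the cycle type of an element of G. Factoring f modulo the 79 such primes p <= 419 (skipping 2, 23, which divide the discriminant), each new pattern first appears at: mod 3: f = (x^3 + x^2 + 2x + 1)(x^3 + 2x^2 + 2x + 2), pattern 3+3; mod 5: f = (x^2 + 2)(x^4 + 3x^2 + 3), pattern 4+2; mod 19: f = (x + 9)(x + 10)(x^2 + x + 3)(x^2 + 18x + 3), pattern 2+2+1+1; mod 223: f = (x + 32)(x + 67)(x + 109)(x + 114)(x + 156)(x + 191), pattern 1+1+1+1+1+1. No other pattern occurs in this range, so the set of observed cycle types is {3+3, 4+2, 2+2+1+1, 1+1+1+1+1+1}. The candidates containing elements of all these cycle types are S_4 (6T7) of order 24, (C_3 x C_3) : C_4 (6T10) of order 36, A_6 (6T15) of order 360; the others are excluded. The observed types are precisely the cycle types that occur in S_4 (6T7). Each of the other remaining candidates has further cycle types, and by the Chebotarev density theorem the matching factorization patterns would occur for a proportion of primes equal to their share of the group: (C_3 x C_3) : C_4 (6T10) additionally contains elements of type 3+1+1+1 (4 of its 36 elements, about 11% of primes); A_6 (6T15) additionally contains elements of type 5+1, 3+1+1+1 (184 of its 360 elements, about 51% of primes). None of the 79 primes tested shows any such pattern (for each of these groups the chance of that is below 10^-4), which rules them out. Hence G = S_4 (6T7), of order 24. The Galois group S_4 (6T7) has order 24, so the splitting field has degree 24 over Q.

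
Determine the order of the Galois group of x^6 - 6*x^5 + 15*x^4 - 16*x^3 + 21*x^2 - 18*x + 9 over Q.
12

The degree of the splitting field over Q equals the order of the Galois group, so first determine the group. The polynomial f is an irreducible sextic over Q, so G = Gal(f/Q) is one of the 16 transitive subgroups 6T1, ..., 6T16 of S_6. The discriminant of f is -37744330752, which is not a perfect square, so G is not contained in A_6. The transitive groups of degree 6 not contained in A_6 are: C_6 (6T1, order 6), S_3 (6T2, order 6), D_6 (6T3, order 12), C_3 x S_3 (6T5, order 18), A_4 x C_2 (6T6, order 24), S_4 (6T8, order 24), S_3 x S_3 (6T9, order 36), S_4 x C_2 (6T11, order 48), (S_3 x S_3) : C_2 (6T13, order 72), PGL(2,5) (6T14, order 120), S_6 (6T16, order 720). By Dedekind's theorem, for a prime p not dividing disc(f) the degrees of the irreducible factors of f mod p form the cycle type of an element of G. Factoring f modulo the 79 such primes p <= 421 (skipping 2, 3, 53, which divide the discriminant), each new pattern first appears at: mod 5: f = (x^2 + 2x + 3)(x^2 + 3x + 4)(x^2 + 4x + 2), pattern 2+2+2; mod 7: f = (x^6 + x^5 + x^4 + 5x^3 + 3x + 2), pattern 6; mod 11: f = (x + 4)(x + 8)(x^2 + 5)(x^2 + 4x + 7), pattern 2+2+1+1; mod 19: f = (x^3 + 16x^2 + 2x + 8)(x^3 + 16x^2 + 4x + 13), pattern 3+3; mod 43: f = (x + 1)(x + 9)(x + 10)(x + 30)(x + 36)(x + 37), pattern 1+1+1+1+1+1. No other pattern occurs in this range, so the set of observed cycle types is {2+2+2, 6, 2+2+1+1, 3+3, 1+1+1+1+1+1}. The candidates containing elements of all these cycle types are D_6 (6T3) of order 12, A_4 x C_2 (6T6) of order 24, S_3 x S_3 (6T9) of order 36, S_4 x C_2 (6T11) of order 48, (S_3 x S_3) : C_2 (6T13) of order 72, PGL(2,5) (6T14) of order 120, S_6 (6T16) of order 720; the others are excluded. The observed types are precisely the cycle types that occur in D_6 (6T3). Each of the other remaining candidates has further cycle types, and by the Chebotarev density theorem the matching factorization patterns would occur for a proportion of primes equal to their share of the group: A_4 x C_2 (6T6) additionally contains elements of type 2+1+1+1+1 (3 of its 24 elements, about 12% of primes); S_3 x S_3 (6T9) additionally contains elements of type 3+1+1+1 (4 of its 36 elements, about 11% of primes); S_4 x C_2 (6T11) additionally contains elements of type 4+2, 4+1+1, 2+1+1+1+1 (15 of its 48 elements, about 31% of primes); (S_3 x S_3) : C_2 (6T13) additionally contains elements of type 4+2, 3+2+1, 3+1+1+1, 2+1+1+1+1 (40 of its 72 elements, about 56% of primes); PGL(2,5) (6T14) additionally contains elements of type 5+1, 4+1+1 (54 of its 120 elements, about 45% of primes); S_6 (6T16) additionally contains elements of type 5+1, 4+2, 4+1+1, 3+2+1, 3+1+1+1, 2+1+1+1+1 (499 of its 720 elements, about 69% of primes). None of the 79 primes tested shows any such pattern (for each of these groups the chance of that is below 10^-4), which rules them out. Hence G = D_6 (6T3), of order 12. The Galois group D_6 (6T3) has order 12, so the splitting field has degree 12 over Q.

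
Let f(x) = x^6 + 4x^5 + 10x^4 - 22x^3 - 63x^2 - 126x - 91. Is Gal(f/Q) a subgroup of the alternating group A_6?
The polynomial is irreducible of degree 6 over Q. Its discriminant is 5729525925351424 = 75693632^2, a perfect square. A Galois group lies in the alternating group exactly when the discriminant is a square in Q, so the Galois group (A_4) is contained in A_6.

Yes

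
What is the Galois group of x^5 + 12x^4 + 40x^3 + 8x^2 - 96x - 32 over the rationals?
The polynomial f is an irreducible quintic over Q, so G = Gal(f/Q) is a transitive subgroup of S_5: one of C_5 (5T1, order 5), D_5 (5T2, order 10), F_20 (5T3, order 20), A_5 (5T4, order 60) or S_5 (5T5, order 120). The discriminant of f is 15352201216 = 123904^2, a perfect square, so G is contained in A_5. The transitive groups of degree 5 contained in A_5 are: C_5 (5T1, order 5), D_5 (5T2, order 10), A_5 (5T4, order 60). By Dedekind's theorem, for a prime p not dividing disc(f) the degrees of the irreducible factors of f mod p form the cycle type of an element of G. Factoring f modulo the 14 such primes p <= 53 (skipping 2, 11, which divide the discriminant), each new pattern first appears at: mod 3: f = (x^5 + x^3 + 2x^2 + 1), pattern 5; mod 23: f = (x + 3)(x + 5)(x + 13)(x + 17)(x + 20), pattern 1+1+1+1+1. No other pattern occurs in this range, so the set of observed cycle types is {5, 1+1+1+1+1}. The candidates containing elements of all these cycle types are C_5 (5T1) of order 5, D_5 (5T2) of order 10, A_5 (5T4) of order 60; the others are excluded. The observed types are precisely the cycle types that occur in C_5 (5T1). Each of the other remaining candidates has further cycle types, and by the Chebotarev density theorem the matching factorization patterns would occur for a proportion of primes equal to their share of the group: D_5 (5T2) additionally contains elements of type 2+2+1 (5 of its 10 elements, about 50% of primes); A_5 (5T4) additionally contains elements of type 3+1+1, 2+2+1 (35 of its 60 elements, about 58% of primes). None of the 14 primes tested shows any such pattern (for each of these groups the chance of that is below 10^-4), which rules them out. Hence G = C_5 (5T1), of order 5.

5T1: C_5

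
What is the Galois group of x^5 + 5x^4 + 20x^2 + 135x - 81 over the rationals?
The polynomial f is an irreducible quintic over Q, so G = Gal(f/Q) is a transitive subgroup of S_5: one of C_5 (5T1, order 5), D_5 (5T2, order 10), F_20 (5T3, order 20), A_5 (5T4, order 60) or S_5 (5T5, order 120). The discriminant of f is 1327104000000 = 1152000^2, a perfect square, so G is contained in A_5. The transitive groups of degree 5 contained in A_5 are: C_5 (5T1, order 5), D_5 (5T2, order 10), A_5 (5T4, order 60). By Dedekind's theorem, for a prime p not dividing disc(f) the degrees of the irreducible factors of f mod p form the cycle type of an element of G. Factoring f modulo the 23 such primes p <= 101 (skipping 2, 3, 5, which divide the discriminant), each new pattern first appears at: mod 7: f = (x^5 + 5x^4 + 6x^2 + 2x + 3), pattern 5; mod 17: f = (x + 12)(x^2 + x + 1)(x^2 + 9x + 6), pattern 2+2+1. No other pattern occurs in this range, so the set of observed cycle types is {5, 2+2+1}. The candidates containing elements of all these cycle types are D_5 (5T2) of order 10, A_5 (5T4) of order 60; the others are excluded. The observed types are precisely the cycle types that occur in D_5 (5T2) (apart from the identity). Each of the other remaining candidates has further cycle types, and by the Chebotarev density theorem the matching factorization patterns would occur for a proportion of primes equal to their share of the group: A_5 (5T4) additionally contains elements of type 3+1+1 (20 of its 60 elements, about 33% of primes). None of the 23 primes tested shows any such pattern (for each of these groups the chance of that is below 10^-4), which rules them out. Hence G = D_5 (5T2), of order 10.

D_5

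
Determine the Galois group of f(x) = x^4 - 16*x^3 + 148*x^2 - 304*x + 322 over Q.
The polynomial is an irreducible quartic over Q and its discriminant is 144747825152, which is not a perfect square, so the Galois group is not contained in A_4. The resolvent cubic y^3 - 148*y^2 + 3576*y + 15776 has exactly one rational root, so the Galois group is C_4 or D_4. The quartic becomes reducible over Q(sqrt(disc)), so the group is C_4.

4T1: C_4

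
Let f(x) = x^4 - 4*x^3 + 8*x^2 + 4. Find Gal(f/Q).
The polynomial is an irreducible quartic over Q and its discriminant is 200704 = 448^2, a perfect square, so the Galois group is contained in A_4. The resolvent cubic y^3 - 8*y^2 - 16*y + 64 is irreducible over Q. An irreducible resolvent with square discriminant gives A_4.

A_4 (also written A4)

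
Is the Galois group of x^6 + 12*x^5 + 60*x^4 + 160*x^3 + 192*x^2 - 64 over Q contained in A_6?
No

The polynomial is irreducible of degree 6 over Q. Its discriminant is -450868486864896, which is not a perfect square. A Galois group lies in the alternating group exactly when the discriminant is a square in Q, so the Galois group (A_4 x C_2) is not contained in A_6.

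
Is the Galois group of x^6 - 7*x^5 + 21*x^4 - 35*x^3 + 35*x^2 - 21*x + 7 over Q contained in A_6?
No

The polynomial is irreducible of degree 6 over Q. Its discriminant is -16807, which is not a perfect square. A Galois group lies in the alternating group exactly when the discriminant is a square in Q, so the Galois group (C_6) is not contained in A_6.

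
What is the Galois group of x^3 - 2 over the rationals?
S_3 (also written S3)

The polynomial is an irreducible cubic over Q and its discriminant is -108, which is not a perfect square. For an irreducible cubic, a non-square discriminant gives Galois group S_3.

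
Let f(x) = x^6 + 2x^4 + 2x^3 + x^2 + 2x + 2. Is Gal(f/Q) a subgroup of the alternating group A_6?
The polynomial is irreducible of degree 6 over Q. Its discriminant is -187648, which is not a perfect square. A Galois group lies in the alternating group exactly when the discriminant is a square in Q, so the Galois group ((S_3 x S_3) : C_2) is not contained in A_6.

No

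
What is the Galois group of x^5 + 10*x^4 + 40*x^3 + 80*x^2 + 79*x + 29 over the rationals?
S_5

The polynomial f is an irreducible quintic over Q, so G = Gal(f/Q) is a transitive subgroup of S_5: one of C_5 (5T1, order 5), D_5 (5T2, order 10), F_20 (5T3, order 20), A_5 (5T4, order 60) or S_5 (5T5, order 120). The discriminant of f is 2869, which is not a perfect square, so G is not contained in A_5. The transitive groups of degree 5 not contained in A_5 are: F_20 (5T3, order 20), S_5 (5T5, order 120). By Dedekind's theorem, for a prime p not dividing disc(f) the degrees of the irreducible factors of f mod p form the cycle type of an element of G. Factoring f modulo the first such prime p = 2, each new pattern first appears at: mod 2: f = (x^2 + x + 1)(x^3 + x^2 + 1), pattern 3+2. No other pattern occurs in this range, so the set of observed cycle types is {3+2}. Among the candidates above, the only group containing elements of all these cycle types is S_5 (5T5) — F_20 (5T3) lacks at least one of them. Hence G = S_5 (5T5), of order 120.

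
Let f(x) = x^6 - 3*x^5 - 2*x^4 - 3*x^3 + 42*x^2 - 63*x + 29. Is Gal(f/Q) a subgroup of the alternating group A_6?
The polynomial is irreducible of degree 6 over Q. Its discriminant is 54786284800, which is not a perfect square. A Galois group lies in the alternating group exactly when the discriminant is a square in Q, so the Galois group (S_4) is not contained in A_6.

No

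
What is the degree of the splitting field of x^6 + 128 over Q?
The degree of the splitting field over Q equals the order of the Galois group, so first determine the group. The polynomial f is an irreducible sextic over Q, so G = Gal(f/Q) is one of the 16 transitive subgroups 6T1, ..., 6T16 of S_6. The discriminant of f is -1603087953297408, which is not a perfect square, so G is not contained in A_6. The transitive groups of degree 6 not contained in A_6 are: C_6 (6T1, order 6), S_3 (6T2, order 6), D_6 (6T3, order 12), C_3 x S_3 (6T5, order 18), A_4 x C_2 (6T6, order 24), S_4 (6T8, order 24), S_3 x S_3 (6T9, order 36), S_4 x C_2 (6T11, order 48), (S_3 x S_3) : C_2 (6T13, order 72), PGL(2,5) (6T14, order 120), S_6 (6T16, order 720). By Dedekind's theorem, for a prime p not dividing disc(f) the degrees of the irreducible factors of f mod p form the cycle type of an element of G. Factoring f modulo the 79 such primes p <= 419 (skipping 2, 3, which divide the discriminant), each new pattern first appears at: mod 5: f = (x^2 + 2)(x^2 + x + 2)(x^2 + 4x + 2), pattern 2+2+2; mod 7: f = (x^6 + 2), pattern 6; mod 11: f = (x + 4)(x + 7)(x^2 + 4x + 5)(x^2 + 7x + 5), pattern 2+2+1+1; mod 19: f = (x^3 + 9)(x^3 + 10), pattern 3+3; mod 43: f = (x + 1)(x + 6)(x + 7)(x + 36)(x + 37)(x + 42), pattern 1+1+1+1+1+1. No other pattern occurs in this range, so the set of observed cycle types is {2+2+2, 6, 2+2+1+1, 3+3, 1+1+1+1+1+1}. The candidates containing elements of all these cycle types are D_6 (6T3) of order 12, A_4 x C_2 (6T6) of order 24, S_3 x S_3 (6T9) of order 36, S_4 x C_2 (6T11) of order 48, (S_3 x S_3) : C_2 (6T13) of order 72, PGL(2,5) (6T14) of order 120, S_6 (6T16) of order 720; the others are excluded. The observed types are precisely the cycle types that occur in D_6 (6T3). Each of the other remaining candidates has further cycle types, and by the Chebotarev density theorem the matching factorization patterns would occur for a proportion of primes equal to their share of the group: A_4 x C_2 (6T6) additionally contains elements of type 2+1+1+1+1 (3 of its 24 elements, about 12% of primes); S_3 x S_3 (6T9) additionally contains elements of type 3+1+1+1 (4 of its 36 elements, about 11% of primes); S_4 x C_2 (6T11) additionally contains elements of type 4+2, 4+1+1, 2+1+1+1+1 (15 of its 48 elements, about 31% of primes); (S_3 x S_3) : C_2 (6T13) additionally contains elements of type 4+2, 3+2+1, 3+1+1+1, 2+1+1+1+1 (40 of its 72 elements, about 56% of primes); PGL(2,5) (6T14) additionally contains elements of type 5+1, 4+1+1 (54 of its 120 elements, about 45% of primes); S_6 (6T16) additionally contains elements of type 5+1, 4+2, 4+1+1, 3+2+1, 3+1+1+1, 2+1+1+1+1 (499 of its 720 elements, about 69% of primes). None of the 79 primes tested shows any such pattern (for each of these groups the chance of that is below 10^-4), which rules them out. Hence G = D_6 (6T3), of order 12. The Galois group D_6 (6T3) has order 12, so the splitting field has degree 12 over Q.

12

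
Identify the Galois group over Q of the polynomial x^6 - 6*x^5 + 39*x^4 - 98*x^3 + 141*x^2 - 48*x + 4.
The polynomial f is an irreducible sextic over Q, so G = Gal(f/Q) is one of the 16 transitive subgroups 6T1, ..., 6T16 of S_6. The discriminant of f is 273843168325632, which is not a perfect square, so G is not contained in A_6. The transitive groups of degree 6 not contained in A_6 are: C_6 (6T1, order 6), S_3 (6T2, order 6), D_6 (6T3, order 12), C_3 x S_3 (6T5, order 18), A_4 x C_2 (6T6, order 24), S_4 (6T8, order 24), S_3 x S_3 (6T9, order 36), S_4 x C_2 (6T11, order 48), (S_3 x S_3) : C_2 (6T13, order 72), PGL(2,5) (6T14, order 120), S_6 (6T16, order 720). By Dedekind's theorem, for a prime p not dividing disc(f) the degrees of the irreducible factors of f mod p form the cycle type of an element of G. Factoring f modulo the 79 such primes p <= 431 (skipping 2, 3, 19, 97, which divide the discriminant), each new pattern first appears at: mod 5: f = (x^6 + 4x^5 + 4x^4 + 2x^3 + x^2 + 2x + 4), pattern 6; mod 7: f = (x^2 + x + 4)(x^2 + 3x + 1)(x^2 + 4x + 1), pattern 2+2+2; mod 11: f = (x + 8)(x + 10)(x^2 + 1)(x^2 + 9x + 5), pattern 2+2+1+1; mod 13: f = (x^3 + 10x^2 + 1)(x^3 + 10x^2 + 4x + 4), pattern 3+3; mod 181: f = (x + 36)(x + 102)(x + 125)(x + 132)(x + 156)(x + 167), pattern 1+1+1+1+1+1. No other pattern occurs in this range, so the set of observed cycle types is {6, 2+2+2, 2+2+1+1, 3+3, 1+1+1+1+1+1}. The candidates containing elements of all these cycle types are D_6 (6T3) of order 12, A_4 x C_2 (6T6) of order 24, S_3 x S_3 (6T9) of order 36, S_4 x C_2 (6T11) of order 48, (S_3 x S_3) : C_2 (6T13) of order 72, PGL(2,5) (6T14) of order 120, S_6 (6T16) of order 720; the others are excluded. The observed types are precisely the cycle types that occur in D_6 (6T3). Each of the other remaining candidates has further cycle types, and by the Chebotarev density theorem the matching factorization patterns would occur for a proportion of primes equal to their share of the group: A_4 x C_2 (6T6) additionally contains elements of type 2+1+1+1+1 (3 of its 24 elements, about 12% of primes); S_3 x S_3 (6T9) additionally contains elements of type 3+1+1+1 (4 of its 36 elements, about 11% of primes); S_4 x C_2 (6T11) additionally contains elements of type 4+2, 4+1+1, 2+1+1+1+1 (15 of its 48 elements, about 31% of primes); (S_3 x S_3) : C_2 (6T13) additionally contains elements of type 4+2, 3+2+1, 3+1+1+1, 2+1+1+1+1 (40 of its 72 elements, about 56% of primes); PGL(2,5) (6T14) additionally contains elements of type 5+1, 4+1+1 (54 of its 120 elements, about 45% of primes); S_6 (6T16) additionally contains elements of type 5+1, 4+2, 4+1+1, 3+2+1, 3+1+1+1, 2+1+1+1+1 (499 of its 720 elements, about 69% of primes). None of the 79 primes tested shows any such pattern (for each of these groups the chance of that is below 10^-4), which rules them out. Hence G = D_6 (6T3), of order 12.

6T3: D_6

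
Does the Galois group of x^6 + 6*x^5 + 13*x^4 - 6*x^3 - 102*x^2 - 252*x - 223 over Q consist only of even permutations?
Yes

The polynomial is irreducible of degree 6 over Q. Its discriminant is 87452721811456 = 9351616^2, a perfect square. A Galois group lies in the alternating group exactly when the discriminant is a square in Q, so the Galois group (S_4) is contained in A_6.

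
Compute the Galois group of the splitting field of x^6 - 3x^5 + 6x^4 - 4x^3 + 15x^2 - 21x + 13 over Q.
6T5: C_3 x S_3

The polynomial f is an irreducible sextic over Q, so G = Gal(f/Q) is one of the 16 transitive subgroups 6T1, ..., 6T16 of S_6. The discriminant of f is -94143178827, which is not a perfect square, so G is not contained in A_6. The transitive groups of degree 6 not contained in A_6 are: C_6 (6T1, order 6), S_3 (6T2, order 6), D_6 (6T3, order 12), C_3 x S_3 (6T5, order 18), A_4 x C_2 (6T6, order 24), S_4 (6T8, order 24), S_3 x S_3 (6T9, order 36), S_4 x C_2 (6T11, order 48), (S_3 x S_3) : C_2 (6T13, order 72), PGL(2,5) (6T14, order 120), S_6 (6T16, order 720). By Dedekind's theorem, for a prime p not dividing disc(f) the degrees of the irreducible factors of f mod p form the cycle type of an element of G. Factoring f modulo the 33 such primes p <= 139 (skipping 3, which divides the discriminant), each new pattern first appears at: mod 2: f = (x^6 + x^5 + x^2 + x + 1), pattern 6; mod 7: f = (x + 1)(x + 5)(x + 6)(x^3 + 6x^2 + 5x + 3), pattern 3+1+1+1; mod 17: f = (x^2 + x + 3)(x^2 + 3x + 10)(x^2 + 10x + 1), pattern 2+2+2; mod 19: f = (x^3 + 2x^2 + 14x + 6)(x^3 + 14x^2 + 2x + 18), pattern 3+3; mod 73: f = (x + 3)(x + 11)(x + 14)(x + 29)(x + 32)(x + 54), pattern 1+1+1+1+1+1. No other pattern occurs in this range, so the set of observed cycle types is {6, 3+1+1+1, 2+2+2, 3+3, 1+1+1+1+1+1}. The candidates containing elements of all these cycle types are C_3 x S_3 (6T5) of order 18, S_3 x S_3 (6T9) of order 36, (S_3 x S_3) : C_2 (6T13) of order 72, S_6 (6T16) of order 720; the others are excluded. The observed types are precisely the cycle types that occur in C_3 x S_3 (6T5). Each of the other remaining candidates has further cycle types, and by the Chebotarev density theorem the matching factorization patterns would occur for a proportion of primes equal to their share of the group: S_3 x S_3 (6T9) additionally contains elements of type 2+2+1+1 (9 of its 36 elements, about 25% of primes); (S_3 x S_3) : C_2 (6T13) additionally contains elements of type 4+2, 3+2+1, 2+2+1+1, 2+1+1+1+1 (45 of its 72 elements, about 62% of primes); S_6 (6T16) additionally contains elements of type 5+1, 4+2, 4+1+1, 3+2+1, 2+2+1+1, 2+1+1+1+1 (504 of its 720 elements, about 70% of primes). None of the 33 primes tested shows any such pattern (for each of these groups the chance of that is below 10^-4), which rules them out. Hence G = C_3 x S_3 (6T5), of order 18.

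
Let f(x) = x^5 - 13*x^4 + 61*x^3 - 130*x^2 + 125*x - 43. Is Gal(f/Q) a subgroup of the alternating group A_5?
Yes

The polynomial is irreducible of degree 5 over Q. Its discriminant is 14641 = 121^2, a perfect square. A Galois group lies in the alternating group exactly when the discriminant is a square in Q, so the Galois group (C_5) is contained in A_5.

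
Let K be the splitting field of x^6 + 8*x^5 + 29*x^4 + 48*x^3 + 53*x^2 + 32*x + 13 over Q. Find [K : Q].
24

The degree of the splitting field over Q equals the order of the Galois group, so first determine the group. The polynomial f is an irreducible sextic over Q, so G = Gal(f/Q) is one of the 16 transitive subgroups 6T1, ..., 6T16 of S_6. The discriminant of f is -4014080000, which is not a perfect square, so G is not contained in A_6. The transitive groups of degree 6 not contained in A_6 are: C_6 (6T1, order 6), S_3 (6T2, order 6), D_6 (6T3, order 12), C_3 x S_3 (6T5, order 18), A_4 x C_2 (6T6, order 24), S_4 (6T8, order 24), S_3 x S_3 (6T9, order 36), S_4 x C_2 (6T11, order 48), (S_3 x S_3) : C_2 (6T13, order 72), PGL(2,5) (6T14, order 120), S_6 (6T16, order 720). By Dedekind's theorem, for a prime p not dividing disc(f) the degrees of the irreducible factors of f mod p form the cycle type of an element of G. Factoring f modulo the 22 such primes p <= 97 (skipping 2, 5, 7, which divide the discriminant), each new pattern first appears at: mod 3: f = (x^3 + 2x + 1)(x^3 + 2x^2 + 1), pattern 3+3; mod 13: f = (x)(x + 8)(x^4 + 3x^2 + 11x + 4), pattern 4+1+1; mod 37: f = (x^2 + 16x + 32)(x^2 + 32x + 19)(x^2 + 34x + 17), pattern 2+2+2; mod 43: f = (x + 4)(x + 28)(x^2 + 25x + 5)(x^2 + 37x + 13), pattern 2+2+1+1. No other pattern occurs in this range, so the set of observed cycle types is {3+3, 4+1+1, 2+2+2, 2+2+1+1}. The candidates containing elements of all these cycle types are S_4 (6T8) of order 24, S_4 x C_2 (6T11) of order 48, PGL(2,5) (6T14) of order 120, S_6 (6T16) of order 720; the others are excluded. The observed types are precisely the cycle types that occur in S_4 (6T8) (apart from the identity). Each of the other remaining candidates has further cycle types, and by the Chebotarev density theorem the matching factorization patterns would occur for a proportion of primes equal to their share of the group: S_4 x C_2 (6T11) additionally contains elements of type 6, 4+2, 2+1+1+1+1 (17 of its 48 elements, about 35% of primes); PGL(2,5) (6T14) additionally contains elements of type 6, 5+1 (44 of its 120 elements, about 37% of primes); S_6 (6T16) additionally contains elements of type 6, 5+1, 4+2, 3+2+1, 3+1+1+1, 2+1+1+1+1 (529 of its 720 elements, about 73% of primes). None of the 22 primes tested shows any such pattern (for each of these groups the chance of that is below 10^-4), which rules them out. Hence G = S_4 (6T8), of order 24. The Galois group S_4 (6T8) has order 24, so the splitting field has degree 24 over Q.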